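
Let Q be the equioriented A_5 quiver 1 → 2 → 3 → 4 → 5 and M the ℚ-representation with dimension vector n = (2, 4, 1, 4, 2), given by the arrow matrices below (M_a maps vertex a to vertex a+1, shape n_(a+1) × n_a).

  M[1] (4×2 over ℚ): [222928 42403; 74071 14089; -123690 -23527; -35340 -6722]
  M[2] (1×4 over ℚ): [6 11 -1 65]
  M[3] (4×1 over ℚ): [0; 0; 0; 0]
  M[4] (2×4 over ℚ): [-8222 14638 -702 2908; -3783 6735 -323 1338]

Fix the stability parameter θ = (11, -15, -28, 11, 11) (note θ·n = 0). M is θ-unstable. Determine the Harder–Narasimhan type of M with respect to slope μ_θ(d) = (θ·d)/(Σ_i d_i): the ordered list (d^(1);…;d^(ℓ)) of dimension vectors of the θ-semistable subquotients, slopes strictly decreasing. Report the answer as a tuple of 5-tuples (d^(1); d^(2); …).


Via rank(M_{q-1}∘⋯∘M_p): M ≅ I[1,2], I[1,3], I[2,2]^2, I[4,4]^2, I[4,5]^2.
μ_θ-semistable layers: μ^(1)=11; μ^(2)=-2; μ^(3)=-32/3; μ^(4)=-15

((0, 0, 0, 4, 2); (1, 1, 0, 0, 0); (1, 1, 1, 0, 0); (0, 2, 0, 0, 0))


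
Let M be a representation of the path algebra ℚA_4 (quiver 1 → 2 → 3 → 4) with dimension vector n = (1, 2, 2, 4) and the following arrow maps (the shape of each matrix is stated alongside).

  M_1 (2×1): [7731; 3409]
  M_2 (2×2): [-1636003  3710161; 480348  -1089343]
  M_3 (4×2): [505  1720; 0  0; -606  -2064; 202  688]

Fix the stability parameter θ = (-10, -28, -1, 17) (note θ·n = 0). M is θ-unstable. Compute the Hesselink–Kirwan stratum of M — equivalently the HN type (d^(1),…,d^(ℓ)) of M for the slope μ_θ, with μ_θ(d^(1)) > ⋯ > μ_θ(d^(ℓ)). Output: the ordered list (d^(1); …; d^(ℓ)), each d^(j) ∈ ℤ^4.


Via rank(M_{q-1}∘⋯∘M_p): M ≅ I[1,3], I[2,4], I[4,4]^3.
μ_θ-semistable layers: μ^(1)=17; μ^(2)=-1; μ^(3)=-19; μ^(4)=-28

((0, 0, 0, 4); (0, 0, 2, 0); (1, 1, 0, 0); (0, 1, 0, 0))


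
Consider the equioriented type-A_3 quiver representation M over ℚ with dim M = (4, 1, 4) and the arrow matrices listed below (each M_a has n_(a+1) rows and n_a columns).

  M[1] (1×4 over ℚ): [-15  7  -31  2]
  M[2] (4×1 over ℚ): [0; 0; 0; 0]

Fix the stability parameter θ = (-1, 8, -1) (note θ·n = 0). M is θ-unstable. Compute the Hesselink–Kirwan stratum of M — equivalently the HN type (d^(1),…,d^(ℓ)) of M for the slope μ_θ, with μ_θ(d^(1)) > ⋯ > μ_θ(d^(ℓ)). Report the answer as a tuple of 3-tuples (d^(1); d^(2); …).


Via rank(M_{q-1}∘⋯∘M_p): M ≅ I[1,1]^3, I[1,2], I[3,3]^4.
μ_θ-semistable layers: μ^(1)=8; μ^(2)=-1

((0, 1, 0); (4, 0, 4))


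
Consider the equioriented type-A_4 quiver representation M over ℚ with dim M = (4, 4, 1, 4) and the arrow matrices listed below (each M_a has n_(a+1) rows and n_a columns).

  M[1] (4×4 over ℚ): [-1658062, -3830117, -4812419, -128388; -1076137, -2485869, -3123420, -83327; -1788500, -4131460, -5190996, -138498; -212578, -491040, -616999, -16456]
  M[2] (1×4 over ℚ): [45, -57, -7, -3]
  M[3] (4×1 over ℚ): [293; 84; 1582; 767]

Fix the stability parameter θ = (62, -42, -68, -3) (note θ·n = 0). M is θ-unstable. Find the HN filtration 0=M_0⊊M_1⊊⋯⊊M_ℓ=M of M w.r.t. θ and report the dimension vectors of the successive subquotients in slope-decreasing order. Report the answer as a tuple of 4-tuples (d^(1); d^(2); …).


Interval decomposition of M: I[1,2]^3, I[1,4], I[4,4]^3.
HN type (ℓ=3): μ^(1)=10; μ^(2)=-3; μ^(3)=-16

((3, 3, 0, 0); (0, 0, 0, 4); (1, 1, 1, 0))


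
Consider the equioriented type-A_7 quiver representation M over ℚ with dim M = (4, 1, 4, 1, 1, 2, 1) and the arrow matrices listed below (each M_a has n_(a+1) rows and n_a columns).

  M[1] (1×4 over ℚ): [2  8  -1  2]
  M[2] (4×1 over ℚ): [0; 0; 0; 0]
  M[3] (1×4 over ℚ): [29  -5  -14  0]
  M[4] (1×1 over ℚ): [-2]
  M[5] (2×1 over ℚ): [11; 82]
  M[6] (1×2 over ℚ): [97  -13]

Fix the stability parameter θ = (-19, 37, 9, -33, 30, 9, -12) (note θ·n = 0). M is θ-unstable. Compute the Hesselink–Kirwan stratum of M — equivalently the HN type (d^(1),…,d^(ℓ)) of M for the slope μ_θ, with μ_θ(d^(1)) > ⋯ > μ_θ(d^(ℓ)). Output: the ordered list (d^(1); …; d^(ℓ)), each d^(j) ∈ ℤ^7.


Barcode: M ≅ I[1,1]^3, I[1,2], I[3,3]^3, I[3,7], I[6,6]. HN layers by μ_θ (4 steps, strictly decreasing):
  μ^(1)=37; μ^(2)=9; μ^(3)=-12; μ^(4)=-19

((0, 1, 0, 0, 0, 0, 0); (0, 0, 3, 0, 1, 2, 1); (0, 0, 1, 1, 0, 0, 0); (4, 0, 0, 0, 0, 0, 0))


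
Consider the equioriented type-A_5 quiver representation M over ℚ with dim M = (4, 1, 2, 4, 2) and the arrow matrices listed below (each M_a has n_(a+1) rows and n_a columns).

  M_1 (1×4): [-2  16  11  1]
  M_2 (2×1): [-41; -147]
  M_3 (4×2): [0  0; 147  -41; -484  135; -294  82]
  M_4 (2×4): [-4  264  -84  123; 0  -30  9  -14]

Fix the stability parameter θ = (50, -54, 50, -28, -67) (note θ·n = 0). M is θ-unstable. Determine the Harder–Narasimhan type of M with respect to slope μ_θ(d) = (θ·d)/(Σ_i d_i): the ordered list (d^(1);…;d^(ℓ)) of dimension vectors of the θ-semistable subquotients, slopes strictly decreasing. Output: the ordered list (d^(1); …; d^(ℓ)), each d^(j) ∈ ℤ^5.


Via rank(M_{q-1}∘⋯∘M_p): M ≅ I[1,1]^3, I[1,5], I[3,5], I[4,4]^2.
μ_θ-semistable layers: μ^(1)=50; μ^(2)=-49/5; μ^(3)=-15; μ^(4)=-28

((3, 0, 0, 0, 0); (1, 1, 1, 1, 1); (0, 0, 1, 1, 1); (0, 0, 0, 2, 0))


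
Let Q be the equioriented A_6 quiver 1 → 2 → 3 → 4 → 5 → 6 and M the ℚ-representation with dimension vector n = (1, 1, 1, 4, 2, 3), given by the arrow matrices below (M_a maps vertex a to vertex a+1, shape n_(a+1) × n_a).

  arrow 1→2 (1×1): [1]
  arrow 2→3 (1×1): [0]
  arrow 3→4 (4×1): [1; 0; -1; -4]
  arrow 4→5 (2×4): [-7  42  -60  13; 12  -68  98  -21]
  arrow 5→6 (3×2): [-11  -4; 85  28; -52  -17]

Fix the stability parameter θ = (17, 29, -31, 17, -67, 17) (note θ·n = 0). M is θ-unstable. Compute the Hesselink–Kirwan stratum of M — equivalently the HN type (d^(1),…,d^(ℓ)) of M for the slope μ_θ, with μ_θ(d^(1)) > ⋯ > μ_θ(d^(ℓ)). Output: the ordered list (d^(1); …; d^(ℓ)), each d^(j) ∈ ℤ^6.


Barcode: M ≅ I[1,2], I[3,6], I[4,4]^2, I[4,6], I[6,6]. HN layers by μ_θ (4 steps, strictly decreasing):
  μ^(1)=29; μ^(2)=17; μ^(3)=-25; μ^(4)=-31

((0, 1, 0, 0, 0, 0); (1, 0, 0, 2, 0, 3); (0, 0, 0, 2, 2, 0); (0, 0, 1, 0, 0, 0))


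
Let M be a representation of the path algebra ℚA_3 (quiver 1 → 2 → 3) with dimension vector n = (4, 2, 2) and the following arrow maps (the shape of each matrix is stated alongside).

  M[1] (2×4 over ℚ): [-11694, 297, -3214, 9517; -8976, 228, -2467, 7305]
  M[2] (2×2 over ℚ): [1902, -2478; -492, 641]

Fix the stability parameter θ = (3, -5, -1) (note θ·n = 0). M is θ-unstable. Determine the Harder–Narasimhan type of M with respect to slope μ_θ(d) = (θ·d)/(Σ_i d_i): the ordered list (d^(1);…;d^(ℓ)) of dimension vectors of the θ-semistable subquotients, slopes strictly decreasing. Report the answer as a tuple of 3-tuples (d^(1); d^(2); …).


Via rank(M_{q-1}∘⋯∘M_p): M ≅ I[1,1]^2, I[1,3]^2.
μ_θ-semistable layers: μ^(1)=3; μ^(2)=-1

((2, 0, 0); (2, 2, 2))


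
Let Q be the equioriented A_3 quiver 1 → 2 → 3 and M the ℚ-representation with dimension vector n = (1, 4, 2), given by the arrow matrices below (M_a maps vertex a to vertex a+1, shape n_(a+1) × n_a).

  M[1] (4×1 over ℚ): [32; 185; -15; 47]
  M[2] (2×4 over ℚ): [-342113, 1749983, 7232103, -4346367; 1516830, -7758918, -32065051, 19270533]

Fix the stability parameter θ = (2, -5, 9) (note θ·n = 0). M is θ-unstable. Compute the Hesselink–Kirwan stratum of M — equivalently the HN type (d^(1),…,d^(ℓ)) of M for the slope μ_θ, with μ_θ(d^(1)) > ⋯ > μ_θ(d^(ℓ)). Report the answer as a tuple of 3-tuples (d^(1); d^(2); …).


Interval decomposition of M: I[1,3], I[2,2]^2, I[2,3].
HN type (ℓ=3): μ^(1)=9; μ^(2)=-3/2; μ^(3)=-5

((0, 0, 2); (1, 1, 0); (0, 3, 0))


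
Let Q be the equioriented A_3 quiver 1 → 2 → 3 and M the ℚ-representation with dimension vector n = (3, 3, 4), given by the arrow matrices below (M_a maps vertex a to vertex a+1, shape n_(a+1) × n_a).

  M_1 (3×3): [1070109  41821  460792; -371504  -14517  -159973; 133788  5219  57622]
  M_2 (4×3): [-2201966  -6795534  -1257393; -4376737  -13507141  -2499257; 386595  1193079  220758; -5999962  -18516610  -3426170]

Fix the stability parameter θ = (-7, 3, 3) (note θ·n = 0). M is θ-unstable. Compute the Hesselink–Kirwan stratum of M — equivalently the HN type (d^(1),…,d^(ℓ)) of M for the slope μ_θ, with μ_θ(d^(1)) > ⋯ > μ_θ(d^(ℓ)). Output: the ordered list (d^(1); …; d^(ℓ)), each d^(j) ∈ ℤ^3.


Interval decomposition of M: I[1,2], I[1,3]^2, I[3,3]^2.
HN type (ℓ=2): μ^(1)=3; μ^(2)=-7

((0, 3, 4); (3, 0, 0))


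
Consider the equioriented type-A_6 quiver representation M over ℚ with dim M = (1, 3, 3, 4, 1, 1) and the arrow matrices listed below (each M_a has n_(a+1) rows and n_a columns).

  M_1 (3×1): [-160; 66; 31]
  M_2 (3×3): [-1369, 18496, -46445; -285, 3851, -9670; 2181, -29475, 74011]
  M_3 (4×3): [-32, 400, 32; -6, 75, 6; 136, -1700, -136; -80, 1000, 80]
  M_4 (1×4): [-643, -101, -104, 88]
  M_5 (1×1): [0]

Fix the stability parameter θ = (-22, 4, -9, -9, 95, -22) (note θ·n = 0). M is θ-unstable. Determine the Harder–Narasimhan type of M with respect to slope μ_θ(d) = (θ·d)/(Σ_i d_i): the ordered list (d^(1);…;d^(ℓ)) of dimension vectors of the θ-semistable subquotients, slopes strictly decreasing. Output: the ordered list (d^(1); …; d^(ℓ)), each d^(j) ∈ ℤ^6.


Barcode: M ≅ I[1,3], I[2,3], I[2,5], I[4,4]^3, I[6,6]. HN layers by μ_θ (5 steps, strictly decreasing):
  μ^(1)=95; μ^(2)=-5/2; μ^(3)=-14/3; μ^(4)=-9; μ^(5)=-22

((0, 0, 0, 0, 1, 0); (0, 2, 2, 0, 0, 0); (0, 1, 1, 1, 0, 0); (0, 0, 0, 3, 0, 0); (1, 0, 0, 0, 0, 1))


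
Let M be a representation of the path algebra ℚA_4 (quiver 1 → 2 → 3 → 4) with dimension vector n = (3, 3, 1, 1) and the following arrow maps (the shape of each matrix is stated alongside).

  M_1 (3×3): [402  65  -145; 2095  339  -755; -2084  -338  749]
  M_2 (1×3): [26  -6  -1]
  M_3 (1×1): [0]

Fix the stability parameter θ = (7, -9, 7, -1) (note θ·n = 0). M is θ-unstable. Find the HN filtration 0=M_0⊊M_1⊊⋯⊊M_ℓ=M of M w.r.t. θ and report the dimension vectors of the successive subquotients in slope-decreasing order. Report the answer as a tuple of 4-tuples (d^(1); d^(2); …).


Interval decomposition of M: I[1,2]^2, I[1,3], I[4,4].
HN type (ℓ=2): μ^(1)=7; μ^(2)=-1

((0, 0, 1, 0); (3, 3, 0, 1))


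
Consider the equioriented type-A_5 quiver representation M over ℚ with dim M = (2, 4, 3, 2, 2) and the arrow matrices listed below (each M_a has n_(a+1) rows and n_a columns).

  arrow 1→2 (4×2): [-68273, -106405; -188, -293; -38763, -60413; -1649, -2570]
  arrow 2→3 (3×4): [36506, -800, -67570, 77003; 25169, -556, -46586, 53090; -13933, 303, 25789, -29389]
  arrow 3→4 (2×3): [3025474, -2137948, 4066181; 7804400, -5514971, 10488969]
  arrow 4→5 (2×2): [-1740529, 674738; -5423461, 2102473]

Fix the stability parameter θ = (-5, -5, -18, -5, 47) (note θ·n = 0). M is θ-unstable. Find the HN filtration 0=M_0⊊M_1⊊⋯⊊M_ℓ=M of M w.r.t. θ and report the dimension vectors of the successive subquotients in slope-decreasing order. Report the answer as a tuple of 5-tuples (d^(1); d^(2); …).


Interval decomposition of M: I[1,5]^2, I[2,2], I[2,3].
HN type (ℓ=4): μ^(1)=47; μ^(2)=-5; μ^(3)=-28/3; μ^(4)=-23/2

((0, 0, 0, 0, 2); (0, 1, 0, 2, 0); (2, 2, 2, 0, 0); (0, 1, 1, 0, 0))


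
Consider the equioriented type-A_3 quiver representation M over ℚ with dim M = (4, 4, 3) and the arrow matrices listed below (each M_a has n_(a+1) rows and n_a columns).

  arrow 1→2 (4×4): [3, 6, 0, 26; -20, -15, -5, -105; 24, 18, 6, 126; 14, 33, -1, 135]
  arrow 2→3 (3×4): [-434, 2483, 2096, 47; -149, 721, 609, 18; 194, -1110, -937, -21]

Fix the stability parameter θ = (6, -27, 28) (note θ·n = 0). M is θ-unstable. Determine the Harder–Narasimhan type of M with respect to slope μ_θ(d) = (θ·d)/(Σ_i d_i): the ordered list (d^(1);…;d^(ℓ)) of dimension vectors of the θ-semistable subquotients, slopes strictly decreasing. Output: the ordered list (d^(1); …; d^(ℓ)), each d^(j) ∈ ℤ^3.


Interval decomposition of M: I[1,1]^2, I[1,3]^2, I[2,2], I[2,3].
HN type (ℓ=4): μ^(1)=28; μ^(2)=6; μ^(3)=-21/2; μ^(4)=-27

((0, 0, 3); (2, 0, 0); (2, 2, 0); (0, 2, 0))


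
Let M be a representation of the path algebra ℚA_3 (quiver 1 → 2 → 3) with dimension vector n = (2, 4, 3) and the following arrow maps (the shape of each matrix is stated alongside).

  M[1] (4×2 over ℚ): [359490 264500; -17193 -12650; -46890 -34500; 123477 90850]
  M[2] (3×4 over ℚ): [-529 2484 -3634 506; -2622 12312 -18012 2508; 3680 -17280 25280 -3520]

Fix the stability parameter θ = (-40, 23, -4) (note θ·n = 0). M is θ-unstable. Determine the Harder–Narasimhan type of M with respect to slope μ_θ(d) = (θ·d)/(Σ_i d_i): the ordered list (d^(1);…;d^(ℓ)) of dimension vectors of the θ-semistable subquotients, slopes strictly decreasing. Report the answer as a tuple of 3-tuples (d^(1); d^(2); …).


Via rank(M_{q-1}∘⋯∘M_p): M ≅ I[1,1], I[1,2], I[2,2]^2, I[2,3], I[3,3]^2.
μ_θ-semistable layers: μ^(1)=23; μ^(2)=19/2; μ^(3)=-4; μ^(4)=-40

((0, 3, 0); (0, 1, 1); (0, 0, 2); (2, 0, 0))


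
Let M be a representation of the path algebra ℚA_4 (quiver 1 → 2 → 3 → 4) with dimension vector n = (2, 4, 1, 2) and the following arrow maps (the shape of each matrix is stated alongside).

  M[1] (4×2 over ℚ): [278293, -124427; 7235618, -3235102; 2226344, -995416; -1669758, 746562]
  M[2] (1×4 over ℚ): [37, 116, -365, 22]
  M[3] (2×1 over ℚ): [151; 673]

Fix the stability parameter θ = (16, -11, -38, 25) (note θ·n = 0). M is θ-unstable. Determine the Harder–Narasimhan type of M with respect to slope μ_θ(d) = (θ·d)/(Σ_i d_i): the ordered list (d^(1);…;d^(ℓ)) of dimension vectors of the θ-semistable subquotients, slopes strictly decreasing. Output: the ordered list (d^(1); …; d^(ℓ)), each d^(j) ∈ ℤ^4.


Via rank(M_{q-1}∘⋯∘M_p): M ≅ I[1,1], I[1,4], I[2,2]^3, I[4,4].
μ_θ-semistable layers: μ^(1)=25; μ^(2)=16; μ^(3)=-11

((0, 0, 0, 2); (1, 0, 0, 0); (1, 4, 1, 0))


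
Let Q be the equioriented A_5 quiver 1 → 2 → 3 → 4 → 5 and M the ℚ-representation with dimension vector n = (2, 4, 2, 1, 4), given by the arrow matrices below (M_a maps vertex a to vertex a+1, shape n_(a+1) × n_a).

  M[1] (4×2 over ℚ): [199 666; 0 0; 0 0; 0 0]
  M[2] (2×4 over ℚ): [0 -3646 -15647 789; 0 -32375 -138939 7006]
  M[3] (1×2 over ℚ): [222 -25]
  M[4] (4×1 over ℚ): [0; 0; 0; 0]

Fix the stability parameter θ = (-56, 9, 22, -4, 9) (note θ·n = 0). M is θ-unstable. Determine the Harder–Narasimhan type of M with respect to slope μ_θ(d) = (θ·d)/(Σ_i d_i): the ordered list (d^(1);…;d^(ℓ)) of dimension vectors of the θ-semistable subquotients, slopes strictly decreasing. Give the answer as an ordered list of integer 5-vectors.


Via rank(M_{q-1}∘⋯∘M_p): M ≅ I[1,1], I[1,2], I[2,2], I[2,3], I[2,4], I[5,5]^4.
μ_θ-semistable layers: μ^(1)=22; μ^(2)=9; μ^(3)=-56

((0, 0, 1, 0, 0); (0, 4, 1, 1, 4); (2, 0, 0, 0, 0))


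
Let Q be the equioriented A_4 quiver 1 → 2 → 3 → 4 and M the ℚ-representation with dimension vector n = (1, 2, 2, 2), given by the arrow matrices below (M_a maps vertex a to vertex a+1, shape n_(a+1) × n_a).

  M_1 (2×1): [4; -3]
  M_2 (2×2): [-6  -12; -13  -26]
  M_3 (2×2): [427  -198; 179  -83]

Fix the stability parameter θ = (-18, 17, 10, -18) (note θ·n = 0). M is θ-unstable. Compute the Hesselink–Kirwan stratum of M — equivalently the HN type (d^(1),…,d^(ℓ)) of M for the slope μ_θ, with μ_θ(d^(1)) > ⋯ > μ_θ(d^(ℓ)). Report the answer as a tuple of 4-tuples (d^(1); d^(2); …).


Via rank(M_{q-1}∘⋯∘M_p): M ≅ I[1,4], I[2,2], I[3,4].
μ_θ-semistable layers: μ^(1)=17; μ^(2)=3; μ^(3)=-4; μ^(4)=-18

((0, 1, 0, 0); (0, 1, 1, 1); (0, 0, 1, 1); (1, 0, 0, 0))


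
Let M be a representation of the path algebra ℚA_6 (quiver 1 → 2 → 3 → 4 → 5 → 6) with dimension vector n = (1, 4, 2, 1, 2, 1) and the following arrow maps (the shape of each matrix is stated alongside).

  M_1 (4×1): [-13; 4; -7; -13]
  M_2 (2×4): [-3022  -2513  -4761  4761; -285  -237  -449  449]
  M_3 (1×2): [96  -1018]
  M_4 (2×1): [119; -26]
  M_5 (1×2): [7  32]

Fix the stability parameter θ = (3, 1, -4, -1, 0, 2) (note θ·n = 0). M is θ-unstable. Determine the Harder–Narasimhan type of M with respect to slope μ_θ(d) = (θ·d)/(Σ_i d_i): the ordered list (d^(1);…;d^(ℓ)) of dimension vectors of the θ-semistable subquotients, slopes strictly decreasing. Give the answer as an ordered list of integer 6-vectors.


Interval decomposition of M: I[1,6], I[2,2]^2, I[2,3], I[5,5].
HN type (ℓ=5): μ^(1)=2; μ^(2)=1; μ^(3)=0; μ^(4)=-1/4; μ^(5)=-3/2

((0, 0, 0, 0, 0, 1); (0, 2, 0, 0, 0, 0); (0, 0, 0, 0, 2, 0); (1, 1, 1, 1, 0, 0); (0, 1, 1, 0, 0, 0))


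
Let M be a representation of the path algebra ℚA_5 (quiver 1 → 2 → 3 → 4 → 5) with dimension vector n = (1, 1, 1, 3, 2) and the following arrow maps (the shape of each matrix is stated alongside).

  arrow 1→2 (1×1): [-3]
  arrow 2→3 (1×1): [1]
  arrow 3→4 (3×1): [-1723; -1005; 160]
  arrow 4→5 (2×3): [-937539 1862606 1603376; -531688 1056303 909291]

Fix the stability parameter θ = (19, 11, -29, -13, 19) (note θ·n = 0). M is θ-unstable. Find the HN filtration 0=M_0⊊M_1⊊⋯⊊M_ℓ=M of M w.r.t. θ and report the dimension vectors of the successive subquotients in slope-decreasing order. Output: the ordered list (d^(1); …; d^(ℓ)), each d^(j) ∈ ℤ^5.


Barcode: M ≅ I[1,5], I[4,4], I[4,5]. HN layers by μ_θ (3 steps, strictly decreasing):
  μ^(1)=19; μ^(2)=-3; μ^(3)=-13

((0, 0, 0, 0, 2); (1, 1, 1, 1, 0); (0, 0, 0, 2, 0))


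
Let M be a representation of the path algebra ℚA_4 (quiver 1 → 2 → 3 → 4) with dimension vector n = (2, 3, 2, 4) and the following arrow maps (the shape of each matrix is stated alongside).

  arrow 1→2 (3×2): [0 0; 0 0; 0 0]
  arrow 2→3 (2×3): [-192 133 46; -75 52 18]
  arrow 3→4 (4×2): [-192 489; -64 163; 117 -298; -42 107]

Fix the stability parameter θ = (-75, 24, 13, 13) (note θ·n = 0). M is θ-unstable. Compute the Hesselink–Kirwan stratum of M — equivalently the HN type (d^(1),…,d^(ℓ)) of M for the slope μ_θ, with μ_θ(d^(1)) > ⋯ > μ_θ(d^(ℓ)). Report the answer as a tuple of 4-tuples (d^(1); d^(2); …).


Via rank(M_{q-1}∘⋯∘M_p): M ≅ I[1,1]^2, I[2,2], I[2,4]^2, I[4,4]^2.
μ_θ-semistable layers: μ^(1)=24; μ^(2)=50/3; μ^(3)=13; μ^(4)=-75

((0, 1, 0, 0); (0, 2, 2, 2); (0, 0, 0, 2); (2, 0, 0, 0))


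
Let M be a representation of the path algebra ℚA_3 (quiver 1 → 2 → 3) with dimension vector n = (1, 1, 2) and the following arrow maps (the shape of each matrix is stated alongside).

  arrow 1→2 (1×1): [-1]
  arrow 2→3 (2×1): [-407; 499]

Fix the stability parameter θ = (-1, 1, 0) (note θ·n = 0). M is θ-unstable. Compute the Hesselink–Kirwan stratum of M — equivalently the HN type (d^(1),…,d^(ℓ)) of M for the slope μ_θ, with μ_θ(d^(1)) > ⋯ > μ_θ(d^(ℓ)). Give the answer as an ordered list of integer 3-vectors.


Interval decomposition of M: I[1,3], I[3,3].
HN type (ℓ=3): μ^(1)=1/2; μ^(2)=0; μ^(3)=-1

((0, 1, 1); (0, 0, 1); (1, 0, 0))


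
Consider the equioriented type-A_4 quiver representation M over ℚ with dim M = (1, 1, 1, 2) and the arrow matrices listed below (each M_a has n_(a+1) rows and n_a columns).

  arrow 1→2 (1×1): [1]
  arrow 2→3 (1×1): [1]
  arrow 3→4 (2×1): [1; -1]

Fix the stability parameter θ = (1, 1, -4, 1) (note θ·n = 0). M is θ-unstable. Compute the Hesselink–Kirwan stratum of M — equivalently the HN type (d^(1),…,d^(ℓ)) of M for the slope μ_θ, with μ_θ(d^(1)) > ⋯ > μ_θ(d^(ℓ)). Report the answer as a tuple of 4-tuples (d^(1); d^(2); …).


Barcode: M ≅ I[1,4], I[4,4]. HN layers by μ_θ (2 steps, strictly decreasing):
  μ^(1)=1; μ^(2)=-2/3

((0, 0, 0, 2); (1, 1, 1, 0))


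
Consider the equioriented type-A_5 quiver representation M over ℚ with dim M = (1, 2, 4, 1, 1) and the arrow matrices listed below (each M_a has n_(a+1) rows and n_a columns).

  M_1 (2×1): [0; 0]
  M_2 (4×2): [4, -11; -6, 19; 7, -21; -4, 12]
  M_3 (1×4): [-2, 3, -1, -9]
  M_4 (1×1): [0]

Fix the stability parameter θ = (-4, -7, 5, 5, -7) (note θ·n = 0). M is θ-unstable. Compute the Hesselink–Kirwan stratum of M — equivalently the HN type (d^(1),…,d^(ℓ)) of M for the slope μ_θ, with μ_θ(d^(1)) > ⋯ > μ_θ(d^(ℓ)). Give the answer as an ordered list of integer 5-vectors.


Barcode: M ≅ I[1,1], I[2,3], I[2,4], I[3,3]^2, I[5,5]. HN layers by μ_θ (3 steps, strictly decreasing):
  μ^(1)=5; μ^(2)=-4; μ^(3)=-7

((0, 0, 4, 1, 0); (1, 0, 0, 0, 0); (0, 2, 0, 0, 1))


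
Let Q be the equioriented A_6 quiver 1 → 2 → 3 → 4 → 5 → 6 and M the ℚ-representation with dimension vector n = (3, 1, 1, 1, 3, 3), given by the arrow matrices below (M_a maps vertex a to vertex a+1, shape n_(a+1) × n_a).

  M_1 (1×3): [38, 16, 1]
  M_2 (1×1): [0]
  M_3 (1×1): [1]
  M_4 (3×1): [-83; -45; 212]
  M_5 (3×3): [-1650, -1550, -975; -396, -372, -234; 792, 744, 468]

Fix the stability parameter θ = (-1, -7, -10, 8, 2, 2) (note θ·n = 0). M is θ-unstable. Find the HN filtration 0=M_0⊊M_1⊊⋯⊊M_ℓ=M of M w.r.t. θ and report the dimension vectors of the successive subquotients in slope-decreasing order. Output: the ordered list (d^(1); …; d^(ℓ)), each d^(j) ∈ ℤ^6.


Via rank(M_{q-1}∘⋯∘M_p): M ≅ I[1,1]^2, I[1,2], I[3,5], I[5,5], I[5,6], I[6,6]^2.
μ_θ-semistable layers: μ^(1)=5; μ^(2)=2; μ^(3)=-1; μ^(4)=-4; μ^(5)=-10

((0, 0, 0, 1, 1, 0); (0, 0, 0, 0, 2, 3); (2, 0, 0, 0, 0, 0); (1, 1, 0, 0, 0, 0); (0, 0, 1, 0, 0, 0))


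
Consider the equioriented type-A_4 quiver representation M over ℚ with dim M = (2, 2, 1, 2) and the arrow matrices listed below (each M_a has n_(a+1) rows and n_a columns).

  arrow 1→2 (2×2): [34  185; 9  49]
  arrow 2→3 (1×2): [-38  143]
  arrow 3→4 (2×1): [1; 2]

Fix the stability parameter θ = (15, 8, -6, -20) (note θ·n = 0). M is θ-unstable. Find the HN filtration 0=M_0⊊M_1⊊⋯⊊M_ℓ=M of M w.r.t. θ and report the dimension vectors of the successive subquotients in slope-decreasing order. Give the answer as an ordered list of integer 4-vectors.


Via rank(M_{q-1}∘⋯∘M_p): M ≅ I[1,2], I[1,4], I[4,4].
μ_θ-semistable layers: μ^(1)=23/2; μ^(2)=-3/4; μ^(3)=-20

((1, 1, 0, 0); (1, 1, 1, 1); (0, 0, 0, 1))


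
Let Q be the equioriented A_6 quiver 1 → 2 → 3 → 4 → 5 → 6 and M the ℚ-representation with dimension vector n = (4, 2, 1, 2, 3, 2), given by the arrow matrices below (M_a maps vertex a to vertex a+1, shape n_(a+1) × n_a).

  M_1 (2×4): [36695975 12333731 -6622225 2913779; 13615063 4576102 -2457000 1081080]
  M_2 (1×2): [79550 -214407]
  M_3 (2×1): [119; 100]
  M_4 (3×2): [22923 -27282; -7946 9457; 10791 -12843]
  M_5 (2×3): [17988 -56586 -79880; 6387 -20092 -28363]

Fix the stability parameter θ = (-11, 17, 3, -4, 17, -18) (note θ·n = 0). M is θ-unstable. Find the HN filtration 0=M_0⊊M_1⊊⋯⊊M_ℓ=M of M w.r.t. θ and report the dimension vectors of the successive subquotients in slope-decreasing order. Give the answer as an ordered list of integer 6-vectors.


Interval decomposition of M: I[1,1]^2, I[1,2], I[1,5], I[4,6], I[5,6].
HN type (ℓ=5): μ^(1)=17; μ^(2)=16/3; μ^(3)=-1/2; μ^(4)=-4; μ^(5)=-11

((0, 1, 0, 0, 1, 0); (0, 1, 1, 1, 0, 0); (0, 0, 0, 0, 2, 2); (0, 0, 0, 1, 0, 0); (4, 0, 0, 0, 0, 0))


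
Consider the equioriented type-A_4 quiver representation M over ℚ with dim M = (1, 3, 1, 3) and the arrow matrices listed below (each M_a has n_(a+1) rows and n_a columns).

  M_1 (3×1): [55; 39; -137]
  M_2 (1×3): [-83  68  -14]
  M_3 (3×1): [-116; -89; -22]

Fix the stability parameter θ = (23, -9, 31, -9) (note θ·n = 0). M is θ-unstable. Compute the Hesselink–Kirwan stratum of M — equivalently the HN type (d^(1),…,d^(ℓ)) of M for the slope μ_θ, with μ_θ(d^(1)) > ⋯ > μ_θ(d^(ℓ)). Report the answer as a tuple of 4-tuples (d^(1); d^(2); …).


Interval decomposition of M: I[1,4], I[2,2]^2, I[4,4]^2.
HN type (ℓ=3): μ^(1)=11; μ^(2)=7; μ^(3)=-9

((0, 0, 1, 1); (1, 1, 0, 0); (0, 2, 0, 2))


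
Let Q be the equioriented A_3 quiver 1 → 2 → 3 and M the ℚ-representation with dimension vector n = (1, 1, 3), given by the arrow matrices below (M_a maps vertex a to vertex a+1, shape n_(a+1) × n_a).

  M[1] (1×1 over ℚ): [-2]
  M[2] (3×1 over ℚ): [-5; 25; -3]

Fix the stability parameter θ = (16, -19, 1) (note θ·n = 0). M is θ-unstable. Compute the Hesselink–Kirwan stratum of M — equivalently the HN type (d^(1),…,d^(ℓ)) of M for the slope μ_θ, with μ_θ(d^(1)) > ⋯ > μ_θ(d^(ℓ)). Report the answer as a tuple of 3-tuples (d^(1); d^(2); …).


Via rank(M_{q-1}∘⋯∘M_p): M ≅ I[1,3], I[3,3]^2.
μ_θ-semistable layers: μ^(1)=1; μ^(2)=-3/2

((0, 0, 3); (1, 1, 0))


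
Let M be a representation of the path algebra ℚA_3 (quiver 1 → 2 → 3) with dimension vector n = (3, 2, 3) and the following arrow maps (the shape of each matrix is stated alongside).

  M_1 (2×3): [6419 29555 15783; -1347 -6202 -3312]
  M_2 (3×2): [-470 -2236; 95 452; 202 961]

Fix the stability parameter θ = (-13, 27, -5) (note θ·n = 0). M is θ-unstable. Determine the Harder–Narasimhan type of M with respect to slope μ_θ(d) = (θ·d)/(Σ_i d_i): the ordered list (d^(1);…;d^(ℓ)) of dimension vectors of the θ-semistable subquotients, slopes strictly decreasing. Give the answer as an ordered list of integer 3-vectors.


Via rank(M_{q-1}∘⋯∘M_p): M ≅ I[1,1], I[1,3]^2, I[3,3].
μ_θ-semistable layers: μ^(1)=11; μ^(2)=-5; μ^(3)=-13

((0, 2, 2); (0, 0, 1); (3, 0, 0))


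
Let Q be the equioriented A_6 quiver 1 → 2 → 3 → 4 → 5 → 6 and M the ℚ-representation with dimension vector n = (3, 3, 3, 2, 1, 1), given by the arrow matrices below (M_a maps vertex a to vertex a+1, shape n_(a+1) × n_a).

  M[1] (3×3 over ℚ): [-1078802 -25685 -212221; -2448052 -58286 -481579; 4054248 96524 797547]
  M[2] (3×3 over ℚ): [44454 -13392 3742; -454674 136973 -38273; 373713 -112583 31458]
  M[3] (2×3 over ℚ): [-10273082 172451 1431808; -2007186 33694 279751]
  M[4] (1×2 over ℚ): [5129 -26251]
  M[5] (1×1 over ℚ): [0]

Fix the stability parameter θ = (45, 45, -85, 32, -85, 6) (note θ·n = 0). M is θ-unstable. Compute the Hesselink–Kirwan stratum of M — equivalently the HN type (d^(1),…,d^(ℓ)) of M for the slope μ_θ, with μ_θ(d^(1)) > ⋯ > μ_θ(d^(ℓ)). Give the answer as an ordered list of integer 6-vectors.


Barcode: M ≅ I[1,2], I[1,4], I[1,5], I[3,3], I[6,6]. HN layers by μ_θ (6 steps, strictly decreasing):
  μ^(1)=45; μ^(2)=32; μ^(3)=6; μ^(4)=5/3; μ^(5)=-48/5; μ^(6)=-85

((1, 1, 0, 0, 0, 0); (0, 0, 0, 1, 0, 0); (0, 0, 0, 0, 0, 1); (1, 1, 1, 0, 0, 0); (1, 1, 1, 1, 1, 0); (0, 0, 1, 0, 0, 0))


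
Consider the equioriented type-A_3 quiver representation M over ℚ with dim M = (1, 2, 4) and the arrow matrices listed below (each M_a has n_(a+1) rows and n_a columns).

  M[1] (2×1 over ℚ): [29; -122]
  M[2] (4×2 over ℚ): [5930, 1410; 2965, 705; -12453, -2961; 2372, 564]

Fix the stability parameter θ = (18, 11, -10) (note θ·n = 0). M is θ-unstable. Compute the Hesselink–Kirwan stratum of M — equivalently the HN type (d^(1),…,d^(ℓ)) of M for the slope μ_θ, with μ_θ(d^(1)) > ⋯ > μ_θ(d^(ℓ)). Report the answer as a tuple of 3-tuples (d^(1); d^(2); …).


Barcode: M ≅ I[1,3], I[2,2], I[3,3]^3. HN layers by μ_θ (3 steps, strictly decreasing):
  μ^(1)=11; μ^(2)=19/3; μ^(3)=-10

((0, 1, 0); (1, 1, 1); (0, 0, 3))


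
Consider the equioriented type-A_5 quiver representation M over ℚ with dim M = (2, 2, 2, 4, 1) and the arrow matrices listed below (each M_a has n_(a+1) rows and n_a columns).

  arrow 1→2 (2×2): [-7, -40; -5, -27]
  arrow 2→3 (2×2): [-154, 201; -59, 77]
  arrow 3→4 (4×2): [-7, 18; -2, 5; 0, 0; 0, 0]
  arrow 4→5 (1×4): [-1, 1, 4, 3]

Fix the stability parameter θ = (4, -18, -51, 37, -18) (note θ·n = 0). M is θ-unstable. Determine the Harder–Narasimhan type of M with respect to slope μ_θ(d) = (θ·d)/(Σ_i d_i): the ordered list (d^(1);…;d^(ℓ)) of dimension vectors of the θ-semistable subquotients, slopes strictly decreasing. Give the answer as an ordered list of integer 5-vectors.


Interval decomposition of M: I[1,4], I[1,5], I[4,4]^2.
HN type (ℓ=3): μ^(1)=37; μ^(2)=19/2; μ^(3)=-65/3

((0, 0, 0, 3, 0); (0, 0, 0, 1, 1); (2, 2, 2, 0, 0))


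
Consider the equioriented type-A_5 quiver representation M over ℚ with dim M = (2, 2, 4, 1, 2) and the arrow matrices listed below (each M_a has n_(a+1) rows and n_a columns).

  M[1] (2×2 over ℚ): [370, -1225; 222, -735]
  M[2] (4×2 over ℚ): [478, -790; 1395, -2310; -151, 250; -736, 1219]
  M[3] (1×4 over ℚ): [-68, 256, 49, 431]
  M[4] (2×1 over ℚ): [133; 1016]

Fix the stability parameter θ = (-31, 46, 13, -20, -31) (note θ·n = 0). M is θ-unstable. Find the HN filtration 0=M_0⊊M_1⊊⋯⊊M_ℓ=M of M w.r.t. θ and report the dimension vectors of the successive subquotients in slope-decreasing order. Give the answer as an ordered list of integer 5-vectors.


Interval decomposition of M: I[1,1], I[1,5], I[2,3], I[3,3]^2, I[5,5].
HN type (ℓ=4): μ^(1)=59/2; μ^(2)=13; μ^(3)=2; μ^(4)=-31

((0, 1, 1, 0, 0); (0, 0, 2, 0, 0); (0, 1, 1, 1, 1); (2, 0, 0, 0, 1))


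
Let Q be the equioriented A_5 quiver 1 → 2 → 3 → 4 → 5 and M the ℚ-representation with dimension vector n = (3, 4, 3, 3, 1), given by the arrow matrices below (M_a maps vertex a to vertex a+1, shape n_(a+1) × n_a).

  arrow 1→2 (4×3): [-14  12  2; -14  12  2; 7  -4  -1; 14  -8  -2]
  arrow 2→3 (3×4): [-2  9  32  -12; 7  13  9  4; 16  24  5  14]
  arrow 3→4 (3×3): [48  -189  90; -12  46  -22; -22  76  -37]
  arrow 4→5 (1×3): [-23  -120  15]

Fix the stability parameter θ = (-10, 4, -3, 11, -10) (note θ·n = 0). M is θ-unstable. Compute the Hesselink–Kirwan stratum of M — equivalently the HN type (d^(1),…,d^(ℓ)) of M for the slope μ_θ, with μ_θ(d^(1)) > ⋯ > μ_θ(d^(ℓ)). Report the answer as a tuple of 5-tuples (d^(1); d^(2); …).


Interval decomposition of M: I[1,1], I[1,4], I[1,5], I[2,2], I[2,3], I[4,4].
HN type (ℓ=4): μ^(1)=11; μ^(2)=4; μ^(3)=1/2; μ^(4)=-10

((0, 0, 0, 2, 0); (0, 1, 0, 0, 0); (0, 3, 3, 1, 1); (3, 0, 0, 0, 0))


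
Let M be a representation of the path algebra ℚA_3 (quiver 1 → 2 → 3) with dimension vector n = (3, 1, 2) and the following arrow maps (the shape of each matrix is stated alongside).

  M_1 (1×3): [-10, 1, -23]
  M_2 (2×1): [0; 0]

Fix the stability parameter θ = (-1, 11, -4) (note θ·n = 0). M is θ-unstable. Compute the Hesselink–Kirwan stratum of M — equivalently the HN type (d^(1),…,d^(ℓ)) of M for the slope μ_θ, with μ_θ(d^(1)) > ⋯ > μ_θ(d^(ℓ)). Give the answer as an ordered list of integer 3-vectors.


Interval decomposition of M: I[1,1]^2, I[1,2], I[3,3]^2.
HN type (ℓ=3): μ^(1)=11; μ^(2)=-1; μ^(3)=-4

((0, 1, 0); (3, 0, 0); (0, 0, 2))


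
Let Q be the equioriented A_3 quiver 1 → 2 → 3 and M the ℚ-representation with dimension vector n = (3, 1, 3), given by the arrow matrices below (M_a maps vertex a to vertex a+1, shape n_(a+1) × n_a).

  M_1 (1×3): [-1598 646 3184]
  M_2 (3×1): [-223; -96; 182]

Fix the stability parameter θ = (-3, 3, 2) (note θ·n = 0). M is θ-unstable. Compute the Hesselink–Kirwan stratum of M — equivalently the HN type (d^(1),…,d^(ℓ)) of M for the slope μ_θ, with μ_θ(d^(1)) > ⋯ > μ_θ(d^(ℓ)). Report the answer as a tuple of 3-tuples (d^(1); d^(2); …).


Via rank(M_{q-1}∘⋯∘M_p): M ≅ I[1,1]^2, I[1,3], I[3,3]^2.
μ_θ-semistable layers: μ^(1)=5/2; μ^(2)=2; μ^(3)=-3

((0, 1, 1); (0, 0, 2); (3, 0, 0))


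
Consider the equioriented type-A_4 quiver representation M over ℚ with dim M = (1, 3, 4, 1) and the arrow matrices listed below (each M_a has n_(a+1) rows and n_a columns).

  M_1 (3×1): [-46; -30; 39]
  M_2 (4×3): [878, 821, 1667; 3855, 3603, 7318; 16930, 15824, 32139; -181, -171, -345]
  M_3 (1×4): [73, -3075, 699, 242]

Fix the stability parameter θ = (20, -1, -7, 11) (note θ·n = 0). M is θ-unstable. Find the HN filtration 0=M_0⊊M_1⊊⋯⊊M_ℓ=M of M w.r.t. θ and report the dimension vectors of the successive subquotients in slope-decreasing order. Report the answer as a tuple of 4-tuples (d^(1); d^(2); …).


Via rank(M_{q-1}∘⋯∘M_p): M ≅ I[1,4], I[2,3]^2, I[3,3].
μ_θ-semistable layers: μ^(1)=11; μ^(2)=4; μ^(3)=-4; μ^(4)=-7

((0, 0, 0, 1); (1, 1, 1, 0); (0, 2, 2, 0); (0, 0, 1, 0))


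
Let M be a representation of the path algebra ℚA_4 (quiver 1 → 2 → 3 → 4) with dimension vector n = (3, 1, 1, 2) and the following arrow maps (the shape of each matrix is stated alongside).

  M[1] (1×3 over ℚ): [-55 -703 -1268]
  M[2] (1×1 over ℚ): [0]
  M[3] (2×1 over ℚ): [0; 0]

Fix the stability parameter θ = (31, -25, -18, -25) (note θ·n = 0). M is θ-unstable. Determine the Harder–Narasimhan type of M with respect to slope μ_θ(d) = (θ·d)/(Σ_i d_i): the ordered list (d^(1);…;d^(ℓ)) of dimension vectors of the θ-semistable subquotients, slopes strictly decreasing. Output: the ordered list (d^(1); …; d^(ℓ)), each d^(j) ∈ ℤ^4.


Interval decomposition of M: I[1,1]^2, I[1,2], I[3,3], I[4,4]^2.
HN type (ℓ=4): μ^(1)=31; μ^(2)=3; μ^(3)=-18; μ^(4)=-25

((2, 0, 0, 0); (1, 1, 0, 0); (0, 0, 1, 0); (0, 0, 0, 2))


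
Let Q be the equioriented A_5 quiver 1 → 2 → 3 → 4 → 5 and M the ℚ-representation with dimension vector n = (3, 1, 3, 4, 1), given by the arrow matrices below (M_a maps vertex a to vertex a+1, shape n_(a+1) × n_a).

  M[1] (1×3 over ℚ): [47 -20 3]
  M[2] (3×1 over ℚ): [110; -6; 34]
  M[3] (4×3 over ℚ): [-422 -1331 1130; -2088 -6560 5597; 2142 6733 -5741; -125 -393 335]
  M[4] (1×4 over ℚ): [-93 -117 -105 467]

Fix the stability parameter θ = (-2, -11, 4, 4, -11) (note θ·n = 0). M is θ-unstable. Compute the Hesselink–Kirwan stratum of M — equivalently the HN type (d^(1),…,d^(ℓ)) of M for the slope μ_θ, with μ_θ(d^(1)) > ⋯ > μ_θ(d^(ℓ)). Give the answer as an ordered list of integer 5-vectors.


Barcode: M ≅ I[1,1]^2, I[1,5], I[3,4]^2, I[4,4]. HN layers by μ_θ (4 steps, strictly decreasing):
  μ^(1)=4; μ^(2)=-1; μ^(3)=-2; μ^(4)=-13/2

((0, 0, 2, 3, 0); (0, 0, 1, 1, 1); (2, 0, 0, 0, 0); (1, 1, 0, 0, 0))


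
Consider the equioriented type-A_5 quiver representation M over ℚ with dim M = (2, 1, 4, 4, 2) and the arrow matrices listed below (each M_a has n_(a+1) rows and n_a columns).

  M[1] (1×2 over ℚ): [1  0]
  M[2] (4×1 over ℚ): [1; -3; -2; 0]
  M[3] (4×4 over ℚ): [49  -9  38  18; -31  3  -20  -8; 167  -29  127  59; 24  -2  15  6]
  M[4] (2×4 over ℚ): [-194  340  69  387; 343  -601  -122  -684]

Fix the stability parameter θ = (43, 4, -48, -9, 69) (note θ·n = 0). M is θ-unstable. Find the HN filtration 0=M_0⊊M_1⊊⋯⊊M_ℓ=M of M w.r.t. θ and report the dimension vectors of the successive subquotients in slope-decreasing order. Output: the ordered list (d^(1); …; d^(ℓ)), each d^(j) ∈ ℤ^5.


Barcode: M ≅ I[1,1], I[1,3], I[3,4], I[3,5]^2, I[4,4]. HN layers by μ_θ (5 steps, strictly decreasing):
  μ^(1)=69; μ^(2)=43; μ^(3)=-1/3; μ^(4)=-9; μ^(5)=-48

((0, 0, 0, 0, 2); (1, 0, 0, 0, 0); (1, 1, 1, 0, 0); (0, 0, 0, 4, 0); (0, 0, 3, 0, 0))


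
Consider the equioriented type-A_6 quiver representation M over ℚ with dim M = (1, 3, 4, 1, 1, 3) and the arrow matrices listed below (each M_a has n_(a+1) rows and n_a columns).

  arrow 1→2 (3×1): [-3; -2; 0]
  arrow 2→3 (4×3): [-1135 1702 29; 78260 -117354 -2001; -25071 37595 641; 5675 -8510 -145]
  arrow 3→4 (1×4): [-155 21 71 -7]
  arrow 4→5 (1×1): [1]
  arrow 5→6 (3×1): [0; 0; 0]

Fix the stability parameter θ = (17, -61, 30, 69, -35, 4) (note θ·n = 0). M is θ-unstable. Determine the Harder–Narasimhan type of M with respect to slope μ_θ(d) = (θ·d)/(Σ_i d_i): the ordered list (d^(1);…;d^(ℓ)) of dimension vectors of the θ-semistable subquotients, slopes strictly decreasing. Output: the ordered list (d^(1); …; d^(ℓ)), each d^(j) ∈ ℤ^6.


Barcode: M ≅ I[1,5], I[2,3]^2, I[3,3], I[6,6]^3. HN layers by μ_θ (5 steps, strictly decreasing):
  μ^(1)=30; μ^(2)=64/3; μ^(3)=4; μ^(4)=-22; μ^(5)=-61

((0, 0, 3, 0, 0, 0); (0, 0, 1, 1, 1, 0); (0, 0, 0, 0, 0, 3); (1, 1, 0, 0, 0, 0); (0, 2, 0, 0, 0, 0))


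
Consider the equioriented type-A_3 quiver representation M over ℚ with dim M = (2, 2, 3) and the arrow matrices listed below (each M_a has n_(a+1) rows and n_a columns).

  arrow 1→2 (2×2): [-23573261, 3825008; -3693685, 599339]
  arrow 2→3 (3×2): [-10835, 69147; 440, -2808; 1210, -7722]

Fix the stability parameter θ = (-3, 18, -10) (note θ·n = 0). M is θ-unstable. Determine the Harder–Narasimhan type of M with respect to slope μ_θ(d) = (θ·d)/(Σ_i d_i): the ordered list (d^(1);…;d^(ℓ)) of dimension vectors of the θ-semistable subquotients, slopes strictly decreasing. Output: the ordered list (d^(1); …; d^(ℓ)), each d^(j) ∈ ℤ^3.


Interval decomposition of M: I[1,2], I[1,3], I[3,3]^2.
HN type (ℓ=4): μ^(1)=18; μ^(2)=4; μ^(3)=-3; μ^(4)=-10

((0, 1, 0); (0, 1, 1); (2, 0, 0); (0, 0, 2))


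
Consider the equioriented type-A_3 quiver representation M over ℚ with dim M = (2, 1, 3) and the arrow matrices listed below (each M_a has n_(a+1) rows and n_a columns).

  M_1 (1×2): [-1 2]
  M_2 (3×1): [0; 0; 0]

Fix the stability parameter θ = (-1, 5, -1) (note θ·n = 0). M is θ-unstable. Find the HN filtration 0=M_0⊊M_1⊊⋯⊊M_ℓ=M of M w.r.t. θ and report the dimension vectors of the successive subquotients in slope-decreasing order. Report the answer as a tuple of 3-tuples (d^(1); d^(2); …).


Via rank(M_{q-1}∘⋯∘M_p): M ≅ I[1,1], I[1,2], I[3,3]^3.
μ_θ-semistable layers: μ^(1)=5; μ^(2)=-1

((0, 1, 0); (2, 0, 3))


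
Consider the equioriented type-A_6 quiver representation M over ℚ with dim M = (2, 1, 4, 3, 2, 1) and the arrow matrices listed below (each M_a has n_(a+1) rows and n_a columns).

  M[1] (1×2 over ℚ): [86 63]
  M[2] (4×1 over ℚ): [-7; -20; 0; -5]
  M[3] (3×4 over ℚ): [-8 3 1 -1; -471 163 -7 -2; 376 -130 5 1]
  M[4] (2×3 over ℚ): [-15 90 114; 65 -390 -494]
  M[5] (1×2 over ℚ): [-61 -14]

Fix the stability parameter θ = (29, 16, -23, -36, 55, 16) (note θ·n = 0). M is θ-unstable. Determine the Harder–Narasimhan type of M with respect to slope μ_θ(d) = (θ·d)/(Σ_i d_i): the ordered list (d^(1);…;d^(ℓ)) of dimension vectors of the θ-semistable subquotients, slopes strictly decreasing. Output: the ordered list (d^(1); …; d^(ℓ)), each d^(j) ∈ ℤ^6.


Barcode: M ≅ I[1,1], I[1,6], I[3,3], I[3,4]^2, I[5,5]. HN layers by μ_θ (6 steps, strictly decreasing):
  μ^(1)=55; μ^(2)=71/2; μ^(3)=29; μ^(4)=-7/2; μ^(5)=-23; μ^(6)=-59/2

((0, 0, 0, 0, 1, 0); (0, 0, 0, 0, 1, 1); (1, 0, 0, 0, 0, 0); (1, 1, 1, 1, 0, 0); (0, 0, 1, 0, 0, 0); (0, 0, 2, 2, 0, 0))


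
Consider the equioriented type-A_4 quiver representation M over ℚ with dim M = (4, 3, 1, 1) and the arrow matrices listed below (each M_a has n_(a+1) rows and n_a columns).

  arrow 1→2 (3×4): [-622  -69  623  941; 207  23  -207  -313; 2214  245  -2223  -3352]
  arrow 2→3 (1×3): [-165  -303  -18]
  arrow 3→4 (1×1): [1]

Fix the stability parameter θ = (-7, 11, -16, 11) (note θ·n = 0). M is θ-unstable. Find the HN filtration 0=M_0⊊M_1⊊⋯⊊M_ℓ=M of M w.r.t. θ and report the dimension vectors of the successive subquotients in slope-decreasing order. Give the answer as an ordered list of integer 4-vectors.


Barcode: M ≅ I[1,1], I[1,2]^2, I[1,4]. HN layers by μ_θ (3 steps, strictly decreasing):
  μ^(1)=11; μ^(2)=-5/2; μ^(3)=-7

((0, 2, 0, 1); (0, 1, 1, 0); (4, 0, 0, 0))
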